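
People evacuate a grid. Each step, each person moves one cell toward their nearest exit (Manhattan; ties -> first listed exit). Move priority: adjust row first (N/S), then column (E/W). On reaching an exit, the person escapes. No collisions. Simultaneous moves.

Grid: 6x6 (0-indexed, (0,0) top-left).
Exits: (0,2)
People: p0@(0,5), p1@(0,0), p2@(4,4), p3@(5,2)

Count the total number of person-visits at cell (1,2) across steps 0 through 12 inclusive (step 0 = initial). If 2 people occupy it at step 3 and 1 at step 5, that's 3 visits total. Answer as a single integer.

Step 0: p0@(0,5) p1@(0,0) p2@(4,4) p3@(5,2) -> at (1,2): 0 [-], cum=0
Step 1: p0@(0,4) p1@(0,1) p2@(3,4) p3@(4,2) -> at (1,2): 0 [-], cum=0
Step 2: p0@(0,3) p1@ESC p2@(2,4) p3@(3,2) -> at (1,2): 0 [-], cum=0
Step 3: p0@ESC p1@ESC p2@(1,4) p3@(2,2) -> at (1,2): 0 [-], cum=0
Step 4: p0@ESC p1@ESC p2@(0,4) p3@(1,2) -> at (1,2): 1 [p3], cum=1
Step 5: p0@ESC p1@ESC p2@(0,3) p3@ESC -> at (1,2): 0 [-], cum=1
Step 6: p0@ESC p1@ESC p2@ESC p3@ESC -> at (1,2): 0 [-], cum=1
Total visits = 1

Answer: 1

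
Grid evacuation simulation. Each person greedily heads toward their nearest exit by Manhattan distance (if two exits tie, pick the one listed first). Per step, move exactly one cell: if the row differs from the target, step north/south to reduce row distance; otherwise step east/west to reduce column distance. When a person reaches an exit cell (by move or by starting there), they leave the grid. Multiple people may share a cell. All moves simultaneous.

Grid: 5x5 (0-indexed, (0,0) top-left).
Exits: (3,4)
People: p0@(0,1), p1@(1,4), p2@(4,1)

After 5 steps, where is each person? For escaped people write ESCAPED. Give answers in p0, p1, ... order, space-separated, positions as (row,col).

Step 1: p0:(0,1)->(1,1) | p1:(1,4)->(2,4) | p2:(4,1)->(3,1)
Step 2: p0:(1,1)->(2,1) | p1:(2,4)->(3,4)->EXIT | p2:(3,1)->(3,2)
Step 3: p0:(2,1)->(3,1) | p1:escaped | p2:(3,2)->(3,3)
Step 4: p0:(3,1)->(3,2) | p1:escaped | p2:(3,3)->(3,4)->EXIT
Step 5: p0:(3,2)->(3,3) | p1:escaped | p2:escaped

(3,3) ESCAPED ESCAPED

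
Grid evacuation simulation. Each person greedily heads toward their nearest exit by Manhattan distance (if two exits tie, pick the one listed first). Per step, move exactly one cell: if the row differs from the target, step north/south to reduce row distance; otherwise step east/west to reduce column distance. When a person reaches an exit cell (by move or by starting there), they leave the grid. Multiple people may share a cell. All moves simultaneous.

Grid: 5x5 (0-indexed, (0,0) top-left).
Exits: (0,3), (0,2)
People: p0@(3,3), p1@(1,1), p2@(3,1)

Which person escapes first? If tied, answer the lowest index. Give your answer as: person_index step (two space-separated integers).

Step 1: p0:(3,3)->(2,3) | p1:(1,1)->(0,1) | p2:(3,1)->(2,1)
Step 2: p0:(2,3)->(1,3) | p1:(0,1)->(0,2)->EXIT | p2:(2,1)->(1,1)
Step 3: p0:(1,3)->(0,3)->EXIT | p1:escaped | p2:(1,1)->(0,1)
Step 4: p0:escaped | p1:escaped | p2:(0,1)->(0,2)->EXIT
Exit steps: [3, 2, 4]
First to escape: p1 at step 2

Answer: 1 2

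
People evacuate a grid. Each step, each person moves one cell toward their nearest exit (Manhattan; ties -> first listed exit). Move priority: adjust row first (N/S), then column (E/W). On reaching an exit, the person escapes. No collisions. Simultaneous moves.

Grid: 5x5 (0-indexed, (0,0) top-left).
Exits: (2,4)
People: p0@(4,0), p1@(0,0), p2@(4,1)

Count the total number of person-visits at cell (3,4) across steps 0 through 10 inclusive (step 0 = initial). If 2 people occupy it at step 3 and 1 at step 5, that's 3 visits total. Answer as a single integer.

Step 0: p0@(4,0) p1@(0,0) p2@(4,1) -> at (3,4): 0 [-], cum=0
Step 1: p0@(3,0) p1@(1,0) p2@(3,1) -> at (3,4): 0 [-], cum=0
Step 2: p0@(2,0) p1@(2,0) p2@(2,1) -> at (3,4): 0 [-], cum=0
Step 3: p0@(2,1) p1@(2,1) p2@(2,2) -> at (3,4): 0 [-], cum=0
Step 4: p0@(2,2) p1@(2,2) p2@(2,3) -> at (3,4): 0 [-], cum=0
Step 5: p0@(2,3) p1@(2,3) p2@ESC -> at (3,4): 0 [-], cum=0
Step 6: p0@ESC p1@ESC p2@ESC -> at (3,4): 0 [-], cum=0
Total visits = 0

Answer: 0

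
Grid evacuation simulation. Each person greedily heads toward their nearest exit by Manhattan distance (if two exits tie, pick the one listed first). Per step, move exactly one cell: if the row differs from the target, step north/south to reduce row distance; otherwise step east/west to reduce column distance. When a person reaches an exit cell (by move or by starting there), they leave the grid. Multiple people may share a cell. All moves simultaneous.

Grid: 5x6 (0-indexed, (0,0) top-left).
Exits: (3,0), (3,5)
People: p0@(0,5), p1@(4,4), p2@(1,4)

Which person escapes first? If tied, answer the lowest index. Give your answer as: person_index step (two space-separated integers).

Answer: 1 2

Derivation:
Step 1: p0:(0,5)->(1,5) | p1:(4,4)->(3,4) | p2:(1,4)->(2,4)
Step 2: p0:(1,5)->(2,5) | p1:(3,4)->(3,5)->EXIT | p2:(2,4)->(3,4)
Step 3: p0:(2,5)->(3,5)->EXIT | p1:escaped | p2:(3,4)->(3,5)->EXIT
Exit steps: [3, 2, 3]
First to escape: p1 at step 2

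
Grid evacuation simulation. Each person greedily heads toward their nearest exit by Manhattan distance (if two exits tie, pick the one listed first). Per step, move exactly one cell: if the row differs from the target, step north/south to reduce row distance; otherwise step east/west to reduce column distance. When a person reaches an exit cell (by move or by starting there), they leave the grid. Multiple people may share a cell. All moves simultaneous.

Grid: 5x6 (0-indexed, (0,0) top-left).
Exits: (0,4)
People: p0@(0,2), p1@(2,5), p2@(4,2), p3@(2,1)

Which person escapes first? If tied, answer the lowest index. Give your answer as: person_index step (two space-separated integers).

Answer: 0 2

Derivation:
Step 1: p0:(0,2)->(0,3) | p1:(2,5)->(1,5) | p2:(4,2)->(3,2) | p3:(2,1)->(1,1)
Step 2: p0:(0,3)->(0,4)->EXIT | p1:(1,5)->(0,5) | p2:(3,2)->(2,2) | p3:(1,1)->(0,1)
Step 3: p0:escaped | p1:(0,5)->(0,4)->EXIT | p2:(2,2)->(1,2) | p3:(0,1)->(0,2)
Step 4: p0:escaped | p1:escaped | p2:(1,2)->(0,2) | p3:(0,2)->(0,3)
Step 5: p0:escaped | p1:escaped | p2:(0,2)->(0,3) | p3:(0,3)->(0,4)->EXIT
Step 6: p0:escaped | p1:escaped | p2:(0,3)->(0,4)->EXIT | p3:escaped
Exit steps: [2, 3, 6, 5]
First to escape: p0 at step 2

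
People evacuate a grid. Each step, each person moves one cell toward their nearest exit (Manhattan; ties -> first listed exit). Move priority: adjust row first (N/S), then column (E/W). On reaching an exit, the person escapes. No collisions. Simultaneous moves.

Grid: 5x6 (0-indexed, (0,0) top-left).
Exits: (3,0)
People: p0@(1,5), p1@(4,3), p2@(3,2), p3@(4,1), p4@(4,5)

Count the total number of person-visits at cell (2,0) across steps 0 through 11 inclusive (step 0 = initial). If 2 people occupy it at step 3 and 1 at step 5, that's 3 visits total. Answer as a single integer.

Step 0: p0@(1,5) p1@(4,3) p2@(3,2) p3@(4,1) p4@(4,5) -> at (2,0): 0 [-], cum=0
Step 1: p0@(2,5) p1@(3,3) p2@(3,1) p3@(3,1) p4@(3,5) -> at (2,0): 0 [-], cum=0
Step 2: p0@(3,5) p1@(3,2) p2@ESC p3@ESC p4@(3,4) -> at (2,0): 0 [-], cum=0
Step 3: p0@(3,4) p1@(3,1) p2@ESC p3@ESC p4@(3,3) -> at (2,0): 0 [-], cum=0
Step 4: p0@(3,3) p1@ESC p2@ESC p3@ESC p4@(3,2) -> at (2,0): 0 [-], cum=0
Step 5: p0@(3,2) p1@ESC p2@ESC p3@ESC p4@(3,1) -> at (2,0): 0 [-], cum=0
Step 6: p0@(3,1) p1@ESC p2@ESC p3@ESC p4@ESC -> at (2,0): 0 [-], cum=0
Step 7: p0@ESC p1@ESC p2@ESC p3@ESC p4@ESC -> at (2,0): 0 [-], cum=0
Total visits = 0

Answer: 0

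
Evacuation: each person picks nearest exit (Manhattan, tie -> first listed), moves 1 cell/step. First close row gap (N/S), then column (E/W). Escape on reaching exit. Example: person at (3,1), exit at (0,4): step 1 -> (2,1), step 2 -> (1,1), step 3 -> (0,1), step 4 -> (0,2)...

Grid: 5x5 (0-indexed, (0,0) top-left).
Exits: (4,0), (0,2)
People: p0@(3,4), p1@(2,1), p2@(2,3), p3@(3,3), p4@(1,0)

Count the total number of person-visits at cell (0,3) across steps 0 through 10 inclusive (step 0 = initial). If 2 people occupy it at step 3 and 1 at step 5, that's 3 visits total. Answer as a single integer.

Answer: 1

Derivation:
Step 0: p0@(3,4) p1@(2,1) p2@(2,3) p3@(3,3) p4@(1,0) -> at (0,3): 0 [-], cum=0
Step 1: p0@(4,4) p1@(3,1) p2@(1,3) p3@(4,3) p4@(2,0) -> at (0,3): 0 [-], cum=0
Step 2: p0@(4,3) p1@(4,1) p2@(0,3) p3@(4,2) p4@(3,0) -> at (0,3): 1 [p2], cum=1
Step 3: p0@(4,2) p1@ESC p2@ESC p3@(4,1) p4@ESC -> at (0,3): 0 [-], cum=1
Step 4: p0@(4,1) p1@ESC p2@ESC p3@ESC p4@ESC -> at (0,3): 0 [-], cum=1
Step 5: p0@ESC p1@ESC p2@ESC p3@ESC p4@ESC -> at (0,3): 0 [-], cum=1
Total visits = 1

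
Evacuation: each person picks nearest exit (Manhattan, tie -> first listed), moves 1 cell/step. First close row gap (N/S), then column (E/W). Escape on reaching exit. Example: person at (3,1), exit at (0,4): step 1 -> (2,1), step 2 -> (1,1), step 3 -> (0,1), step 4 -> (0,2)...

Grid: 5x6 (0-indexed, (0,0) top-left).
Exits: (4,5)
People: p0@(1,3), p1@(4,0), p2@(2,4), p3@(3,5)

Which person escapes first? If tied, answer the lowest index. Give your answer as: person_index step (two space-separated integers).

Step 1: p0:(1,3)->(2,3) | p1:(4,0)->(4,1) | p2:(2,4)->(3,4) | p3:(3,5)->(4,5)->EXIT
Step 2: p0:(2,3)->(3,3) | p1:(4,1)->(4,2) | p2:(3,4)->(4,4) | p3:escaped
Step 3: p0:(3,3)->(4,3) | p1:(4,2)->(4,3) | p2:(4,4)->(4,5)->EXIT | p3:escaped
Step 4: p0:(4,3)->(4,4) | p1:(4,3)->(4,4) | p2:escaped | p3:escaped
Step 5: p0:(4,4)->(4,5)->EXIT | p1:(4,4)->(4,5)->EXIT | p2:escaped | p3:escaped
Exit steps: [5, 5, 3, 1]
First to escape: p3 at step 1

Answer: 3 1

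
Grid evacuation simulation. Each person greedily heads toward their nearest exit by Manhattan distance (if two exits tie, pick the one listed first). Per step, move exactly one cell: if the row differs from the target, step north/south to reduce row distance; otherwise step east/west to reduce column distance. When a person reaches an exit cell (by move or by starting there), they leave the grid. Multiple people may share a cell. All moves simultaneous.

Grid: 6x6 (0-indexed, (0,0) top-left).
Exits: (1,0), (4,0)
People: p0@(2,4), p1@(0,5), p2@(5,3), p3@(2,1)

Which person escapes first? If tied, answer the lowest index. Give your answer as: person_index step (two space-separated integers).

Answer: 3 2

Derivation:
Step 1: p0:(2,4)->(1,4) | p1:(0,5)->(1,5) | p2:(5,3)->(4,3) | p3:(2,1)->(1,1)
Step 2: p0:(1,4)->(1,3) | p1:(1,5)->(1,4) | p2:(4,3)->(4,2) | p3:(1,1)->(1,0)->EXIT
Step 3: p0:(1,3)->(1,2) | p1:(1,4)->(1,3) | p2:(4,2)->(4,1) | p3:escaped
Step 4: p0:(1,2)->(1,1) | p1:(1,3)->(1,2) | p2:(4,1)->(4,0)->EXIT | p3:escaped
Step 5: p0:(1,1)->(1,0)->EXIT | p1:(1,2)->(1,1) | p2:escaped | p3:escaped
Step 6: p0:escaped | p1:(1,1)->(1,0)->EXIT | p2:escaped | p3:escaped
Exit steps: [5, 6, 4, 2]
First to escape: p3 at step 2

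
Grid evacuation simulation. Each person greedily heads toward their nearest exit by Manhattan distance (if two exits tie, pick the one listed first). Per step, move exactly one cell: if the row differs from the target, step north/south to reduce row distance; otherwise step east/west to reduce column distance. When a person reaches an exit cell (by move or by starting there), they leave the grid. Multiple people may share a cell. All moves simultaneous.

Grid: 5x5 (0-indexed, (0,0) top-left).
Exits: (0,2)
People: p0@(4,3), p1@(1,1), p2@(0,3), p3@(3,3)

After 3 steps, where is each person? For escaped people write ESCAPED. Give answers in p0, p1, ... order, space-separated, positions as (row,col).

Step 1: p0:(4,3)->(3,3) | p1:(1,1)->(0,1) | p2:(0,3)->(0,2)->EXIT | p3:(3,3)->(2,3)
Step 2: p0:(3,3)->(2,3) | p1:(0,1)->(0,2)->EXIT | p2:escaped | p3:(2,3)->(1,3)
Step 3: p0:(2,3)->(1,3) | p1:escaped | p2:escaped | p3:(1,3)->(0,3)

(1,3) ESCAPED ESCAPED (0,3)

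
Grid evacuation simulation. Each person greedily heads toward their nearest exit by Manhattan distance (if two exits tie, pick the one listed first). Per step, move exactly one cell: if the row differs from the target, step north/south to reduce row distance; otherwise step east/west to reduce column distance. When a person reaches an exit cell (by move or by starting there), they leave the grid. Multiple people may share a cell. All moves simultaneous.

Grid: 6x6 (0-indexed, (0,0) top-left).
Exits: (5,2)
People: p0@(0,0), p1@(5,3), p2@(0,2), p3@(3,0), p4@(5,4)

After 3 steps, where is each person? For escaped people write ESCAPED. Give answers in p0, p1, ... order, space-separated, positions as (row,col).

Step 1: p0:(0,0)->(1,0) | p1:(5,3)->(5,2)->EXIT | p2:(0,2)->(1,2) | p3:(3,0)->(4,0) | p4:(5,4)->(5,3)
Step 2: p0:(1,0)->(2,0) | p1:escaped | p2:(1,2)->(2,2) | p3:(4,0)->(5,0) | p4:(5,3)->(5,2)->EXIT
Step 3: p0:(2,0)->(3,0) | p1:escaped | p2:(2,2)->(3,2) | p3:(5,0)->(5,1) | p4:escaped

(3,0) ESCAPED (3,2) (5,1) ESCAPED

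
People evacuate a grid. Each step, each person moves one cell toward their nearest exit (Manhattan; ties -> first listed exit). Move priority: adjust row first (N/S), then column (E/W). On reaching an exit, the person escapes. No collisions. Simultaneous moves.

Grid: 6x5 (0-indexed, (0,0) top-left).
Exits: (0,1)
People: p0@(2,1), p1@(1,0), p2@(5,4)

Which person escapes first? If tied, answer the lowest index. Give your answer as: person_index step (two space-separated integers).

Step 1: p0:(2,1)->(1,1) | p1:(1,0)->(0,0) | p2:(5,4)->(4,4)
Step 2: p0:(1,1)->(0,1)->EXIT | p1:(0,0)->(0,1)->EXIT | p2:(4,4)->(3,4)
Step 3: p0:escaped | p1:escaped | p2:(3,4)->(2,4)
Step 4: p0:escaped | p1:escaped | p2:(2,4)->(1,4)
Step 5: p0:escaped | p1:escaped | p2:(1,4)->(0,4)
Step 6: p0:escaped | p1:escaped | p2:(0,4)->(0,3)
Step 7: p0:escaped | p1:escaped | p2:(0,3)->(0,2)
Step 8: p0:escaped | p1:escaped | p2:(0,2)->(0,1)->EXIT
Exit steps: [2, 2, 8]
First to escape: p0 at step 2

Answer: 0 2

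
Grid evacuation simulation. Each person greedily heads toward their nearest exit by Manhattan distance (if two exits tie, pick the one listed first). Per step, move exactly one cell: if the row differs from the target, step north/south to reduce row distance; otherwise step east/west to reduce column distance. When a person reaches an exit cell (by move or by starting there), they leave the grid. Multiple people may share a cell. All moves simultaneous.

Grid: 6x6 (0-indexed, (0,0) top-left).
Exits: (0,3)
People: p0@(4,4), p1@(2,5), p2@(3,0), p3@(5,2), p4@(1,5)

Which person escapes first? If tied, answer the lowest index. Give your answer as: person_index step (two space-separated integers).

Step 1: p0:(4,4)->(3,4) | p1:(2,5)->(1,5) | p2:(3,0)->(2,0) | p3:(5,2)->(4,2) | p4:(1,5)->(0,5)
Step 2: p0:(3,4)->(2,4) | p1:(1,5)->(0,5) | p2:(2,0)->(1,0) | p3:(4,2)->(3,2) | p4:(0,5)->(0,4)
Step 3: p0:(2,4)->(1,4) | p1:(0,5)->(0,4) | p2:(1,0)->(0,0) | p3:(3,2)->(2,2) | p4:(0,4)->(0,3)->EXIT
Step 4: p0:(1,4)->(0,4) | p1:(0,4)->(0,3)->EXIT | p2:(0,0)->(0,1) | p3:(2,2)->(1,2) | p4:escaped
Step 5: p0:(0,4)->(0,3)->EXIT | p1:escaped | p2:(0,1)->(0,2) | p3:(1,2)->(0,2) | p4:escaped
Step 6: p0:escaped | p1:escaped | p2:(0,2)->(0,3)->EXIT | p3:(0,2)->(0,3)->EXIT | p4:escaped
Exit steps: [5, 4, 6, 6, 3]
First to escape: p4 at step 3

Answer: 4 3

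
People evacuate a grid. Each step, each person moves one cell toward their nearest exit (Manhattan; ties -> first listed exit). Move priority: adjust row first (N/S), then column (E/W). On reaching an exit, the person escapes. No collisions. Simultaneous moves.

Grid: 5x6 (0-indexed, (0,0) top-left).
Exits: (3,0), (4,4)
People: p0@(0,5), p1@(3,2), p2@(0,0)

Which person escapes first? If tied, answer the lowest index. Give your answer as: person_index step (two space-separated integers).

Step 1: p0:(0,5)->(1,5) | p1:(3,2)->(3,1) | p2:(0,0)->(1,0)
Step 2: p0:(1,5)->(2,5) | p1:(3,1)->(3,0)->EXIT | p2:(1,0)->(2,0)
Step 3: p0:(2,5)->(3,5) | p1:escaped | p2:(2,0)->(3,0)->EXIT
Step 4: p0:(3,5)->(4,5) | p1:escaped | p2:escaped
Step 5: p0:(4,5)->(4,4)->EXIT | p1:escaped | p2:escaped
Exit steps: [5, 2, 3]
First to escape: p1 at step 2

Answer: 1 2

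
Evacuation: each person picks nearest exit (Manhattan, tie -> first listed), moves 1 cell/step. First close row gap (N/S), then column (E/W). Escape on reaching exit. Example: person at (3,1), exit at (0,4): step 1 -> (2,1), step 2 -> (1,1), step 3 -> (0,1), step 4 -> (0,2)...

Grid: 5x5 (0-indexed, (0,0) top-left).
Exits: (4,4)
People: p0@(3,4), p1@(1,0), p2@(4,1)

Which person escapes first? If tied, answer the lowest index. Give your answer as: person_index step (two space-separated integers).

Answer: 0 1

Derivation:
Step 1: p0:(3,4)->(4,4)->EXIT | p1:(1,0)->(2,0) | p2:(4,1)->(4,2)
Step 2: p0:escaped | p1:(2,0)->(3,0) | p2:(4,2)->(4,3)
Step 3: p0:escaped | p1:(3,0)->(4,0) | p2:(4,3)->(4,4)->EXIT
Step 4: p0:escaped | p1:(4,0)->(4,1) | p2:escaped
Step 5: p0:escaped | p1:(4,1)->(4,2) | p2:escaped
Step 6: p0:escaped | p1:(4,2)->(4,3) | p2:escaped
Step 7: p0:escaped | p1:(4,3)->(4,4)->EXIT | p2:escaped
Exit steps: [1, 7, 3]
First to escape: p0 at step 1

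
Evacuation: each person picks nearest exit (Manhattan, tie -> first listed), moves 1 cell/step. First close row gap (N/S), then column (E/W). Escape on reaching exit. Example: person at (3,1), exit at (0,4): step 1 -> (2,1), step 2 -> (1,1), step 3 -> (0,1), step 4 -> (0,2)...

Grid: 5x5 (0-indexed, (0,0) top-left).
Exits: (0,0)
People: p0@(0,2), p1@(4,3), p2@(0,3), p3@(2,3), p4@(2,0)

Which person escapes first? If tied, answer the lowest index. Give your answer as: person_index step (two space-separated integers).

Step 1: p0:(0,2)->(0,1) | p1:(4,3)->(3,3) | p2:(0,3)->(0,2) | p3:(2,3)->(1,3) | p4:(2,0)->(1,0)
Step 2: p0:(0,1)->(0,0)->EXIT | p1:(3,3)->(2,3) | p2:(0,2)->(0,1) | p3:(1,3)->(0,3) | p4:(1,0)->(0,0)->EXIT
Step 3: p0:escaped | p1:(2,3)->(1,3) | p2:(0,1)->(0,0)->EXIT | p3:(0,3)->(0,2) | p4:escaped
Step 4: p0:escaped | p1:(1,3)->(0,3) | p2:escaped | p3:(0,2)->(0,1) | p4:escaped
Step 5: p0:escaped | p1:(0,3)->(0,2) | p2:escaped | p3:(0,1)->(0,0)->EXIT | p4:escaped
Step 6: p0:escaped | p1:(0,2)->(0,1) | p2:escaped | p3:escaped | p4:escaped
Step 7: p0:escaped | p1:(0,1)->(0,0)->EXIT | p2:escaped | p3:escaped | p4:escaped
Exit steps: [2, 7, 3, 5, 2]
First to escape: p0 at step 2

Answer: 0 2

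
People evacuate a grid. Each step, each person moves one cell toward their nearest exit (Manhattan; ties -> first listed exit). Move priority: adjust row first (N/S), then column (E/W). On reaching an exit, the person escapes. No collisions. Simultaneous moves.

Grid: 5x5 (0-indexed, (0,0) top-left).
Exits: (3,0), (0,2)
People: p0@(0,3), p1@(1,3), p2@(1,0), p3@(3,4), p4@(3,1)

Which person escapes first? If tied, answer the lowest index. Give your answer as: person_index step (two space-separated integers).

Step 1: p0:(0,3)->(0,2)->EXIT | p1:(1,3)->(0,3) | p2:(1,0)->(2,0) | p3:(3,4)->(3,3) | p4:(3,1)->(3,0)->EXIT
Step 2: p0:escaped | p1:(0,3)->(0,2)->EXIT | p2:(2,0)->(3,0)->EXIT | p3:(3,3)->(3,2) | p4:escaped
Step 3: p0:escaped | p1:escaped | p2:escaped | p3:(3,2)->(3,1) | p4:escaped
Step 4: p0:escaped | p1:escaped | p2:escaped | p3:(3,1)->(3,0)->EXIT | p4:escaped
Exit steps: [1, 2, 2, 4, 1]
First to escape: p0 at step 1

Answer: 0 1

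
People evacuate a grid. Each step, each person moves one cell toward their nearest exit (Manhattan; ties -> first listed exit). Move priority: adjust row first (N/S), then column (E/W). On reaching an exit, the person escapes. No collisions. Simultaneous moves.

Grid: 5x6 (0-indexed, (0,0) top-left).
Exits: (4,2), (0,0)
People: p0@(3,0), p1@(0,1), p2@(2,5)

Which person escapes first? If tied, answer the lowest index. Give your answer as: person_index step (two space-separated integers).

Answer: 1 1

Derivation:
Step 1: p0:(3,0)->(4,0) | p1:(0,1)->(0,0)->EXIT | p2:(2,5)->(3,5)
Step 2: p0:(4,0)->(4,1) | p1:escaped | p2:(3,5)->(4,5)
Step 3: p0:(4,1)->(4,2)->EXIT | p1:escaped | p2:(4,5)->(4,4)
Step 4: p0:escaped | p1:escaped | p2:(4,4)->(4,3)
Step 5: p0:escaped | p1:escaped | p2:(4,3)->(4,2)->EXIT
Exit steps: [3, 1, 5]
First to escape: p1 at step 1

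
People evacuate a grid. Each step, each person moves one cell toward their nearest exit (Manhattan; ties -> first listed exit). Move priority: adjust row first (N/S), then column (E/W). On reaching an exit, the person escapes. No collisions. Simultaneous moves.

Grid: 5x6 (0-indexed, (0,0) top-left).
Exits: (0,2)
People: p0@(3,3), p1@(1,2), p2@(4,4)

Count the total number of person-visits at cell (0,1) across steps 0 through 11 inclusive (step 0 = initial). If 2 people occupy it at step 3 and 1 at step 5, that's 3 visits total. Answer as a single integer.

Step 0: p0@(3,3) p1@(1,2) p2@(4,4) -> at (0,1): 0 [-], cum=0
Step 1: p0@(2,3) p1@ESC p2@(3,4) -> at (0,1): 0 [-], cum=0
Step 2: p0@(1,3) p1@ESC p2@(2,4) -> at (0,1): 0 [-], cum=0
Step 3: p0@(0,3) p1@ESC p2@(1,4) -> at (0,1): 0 [-], cum=0
Step 4: p0@ESC p1@ESC p2@(0,4) -> at (0,1): 0 [-], cum=0
Step 5: p0@ESC p1@ESC p2@(0,3) -> at (0,1): 0 [-], cum=0
Step 6: p0@ESC p1@ESC p2@ESC -> at (0,1): 0 [-], cum=0
Total visits = 0

Answer: 0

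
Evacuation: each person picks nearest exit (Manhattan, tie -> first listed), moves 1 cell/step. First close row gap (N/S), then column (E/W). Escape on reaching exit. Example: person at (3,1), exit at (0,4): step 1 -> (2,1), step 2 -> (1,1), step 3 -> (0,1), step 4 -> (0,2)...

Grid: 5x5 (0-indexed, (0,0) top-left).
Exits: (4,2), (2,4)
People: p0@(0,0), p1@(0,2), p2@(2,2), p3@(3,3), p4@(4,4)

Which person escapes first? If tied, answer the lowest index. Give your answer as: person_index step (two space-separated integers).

Step 1: p0:(0,0)->(1,0) | p1:(0,2)->(1,2) | p2:(2,2)->(3,2) | p3:(3,3)->(4,3) | p4:(4,4)->(4,3)
Step 2: p0:(1,0)->(2,0) | p1:(1,2)->(2,2) | p2:(3,2)->(4,2)->EXIT | p3:(4,3)->(4,2)->EXIT | p4:(4,3)->(4,2)->EXIT
Step 3: p0:(2,0)->(3,0) | p1:(2,2)->(3,2) | p2:escaped | p3:escaped | p4:escaped
Step 4: p0:(3,0)->(4,0) | p1:(3,2)->(4,2)->EXIT | p2:escaped | p3:escaped | p4:escaped
Step 5: p0:(4,0)->(4,1) | p1:escaped | p2:escaped | p3:escaped | p4:escaped
Step 6: p0:(4,1)->(4,2)->EXIT | p1:escaped | p2:escaped | p3:escaped | p4:escaped
Exit steps: [6, 4, 2, 2, 2]
First to escape: p2 at step 2

Answer: 2 2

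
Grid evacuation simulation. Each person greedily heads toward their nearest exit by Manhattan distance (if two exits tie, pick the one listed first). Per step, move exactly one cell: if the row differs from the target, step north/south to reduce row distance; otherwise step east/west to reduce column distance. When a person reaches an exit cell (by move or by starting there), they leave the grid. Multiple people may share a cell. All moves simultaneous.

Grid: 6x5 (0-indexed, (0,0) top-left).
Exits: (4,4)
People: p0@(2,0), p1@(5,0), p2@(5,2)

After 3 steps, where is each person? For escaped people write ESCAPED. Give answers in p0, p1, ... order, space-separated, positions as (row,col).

Step 1: p0:(2,0)->(3,0) | p1:(5,0)->(4,0) | p2:(5,2)->(4,2)
Step 2: p0:(3,0)->(4,0) | p1:(4,0)->(4,1) | p2:(4,2)->(4,3)
Step 3: p0:(4,0)->(4,1) | p1:(4,1)->(4,2) | p2:(4,3)->(4,4)->EXIT

(4,1) (4,2) ESCAPED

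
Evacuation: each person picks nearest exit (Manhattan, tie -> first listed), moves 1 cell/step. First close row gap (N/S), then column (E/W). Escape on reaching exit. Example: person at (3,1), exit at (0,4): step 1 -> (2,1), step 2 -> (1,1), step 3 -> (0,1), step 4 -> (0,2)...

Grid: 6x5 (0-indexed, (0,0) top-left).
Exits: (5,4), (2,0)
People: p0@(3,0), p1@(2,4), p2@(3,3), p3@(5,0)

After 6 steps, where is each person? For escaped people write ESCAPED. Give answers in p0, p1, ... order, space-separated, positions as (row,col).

Step 1: p0:(3,0)->(2,0)->EXIT | p1:(2,4)->(3,4) | p2:(3,3)->(4,3) | p3:(5,0)->(4,0)
Step 2: p0:escaped | p1:(3,4)->(4,4) | p2:(4,3)->(5,3) | p3:(4,0)->(3,0)
Step 3: p0:escaped | p1:(4,4)->(5,4)->EXIT | p2:(5,3)->(5,4)->EXIT | p3:(3,0)->(2,0)->EXIT

ESCAPED ESCAPED ESCAPED ESCAPED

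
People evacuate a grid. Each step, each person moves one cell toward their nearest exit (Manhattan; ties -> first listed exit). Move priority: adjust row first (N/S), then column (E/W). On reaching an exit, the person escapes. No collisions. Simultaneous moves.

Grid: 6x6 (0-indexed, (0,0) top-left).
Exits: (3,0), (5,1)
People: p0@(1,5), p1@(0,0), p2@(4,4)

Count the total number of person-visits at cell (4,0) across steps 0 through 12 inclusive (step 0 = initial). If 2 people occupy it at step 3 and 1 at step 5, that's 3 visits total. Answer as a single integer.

Answer: 0

Derivation:
Step 0: p0@(1,5) p1@(0,0) p2@(4,4) -> at (4,0): 0 [-], cum=0
Step 1: p0@(2,5) p1@(1,0) p2@(5,4) -> at (4,0): 0 [-], cum=0
Step 2: p0@(3,5) p1@(2,0) p2@(5,3) -> at (4,0): 0 [-], cum=0
Step 3: p0@(3,4) p1@ESC p2@(5,2) -> at (4,0): 0 [-], cum=0
Step 4: p0@(3,3) p1@ESC p2@ESC -> at (4,0): 0 [-], cum=0
Step 5: p0@(3,2) p1@ESC p2@ESC -> at (4,0): 0 [-], cum=0
Step 6: p0@(3,1) p1@ESC p2@ESC -> at (4,0): 0 [-], cum=0
Step 7: p0@ESC p1@ESC p2@ESC -> at (4,0): 0 [-], cum=0
Total visits = 0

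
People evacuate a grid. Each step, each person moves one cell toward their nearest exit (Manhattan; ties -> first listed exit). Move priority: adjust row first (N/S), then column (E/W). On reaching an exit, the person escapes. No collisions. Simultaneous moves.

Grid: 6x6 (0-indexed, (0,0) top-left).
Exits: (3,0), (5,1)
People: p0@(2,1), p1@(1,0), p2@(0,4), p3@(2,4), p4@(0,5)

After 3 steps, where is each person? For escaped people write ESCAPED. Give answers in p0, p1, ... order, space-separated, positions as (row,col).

Step 1: p0:(2,1)->(3,1) | p1:(1,0)->(2,0) | p2:(0,4)->(1,4) | p3:(2,4)->(3,4) | p4:(0,5)->(1,5)
Step 2: p0:(3,1)->(3,0)->EXIT | p1:(2,0)->(3,0)->EXIT | p2:(1,4)->(2,4) | p3:(3,4)->(3,3) | p4:(1,5)->(2,5)
Step 3: p0:escaped | p1:escaped | p2:(2,4)->(3,4) | p3:(3,3)->(3,2) | p4:(2,5)->(3,5)

ESCAPED ESCAPED (3,4) (3,2) (3,5)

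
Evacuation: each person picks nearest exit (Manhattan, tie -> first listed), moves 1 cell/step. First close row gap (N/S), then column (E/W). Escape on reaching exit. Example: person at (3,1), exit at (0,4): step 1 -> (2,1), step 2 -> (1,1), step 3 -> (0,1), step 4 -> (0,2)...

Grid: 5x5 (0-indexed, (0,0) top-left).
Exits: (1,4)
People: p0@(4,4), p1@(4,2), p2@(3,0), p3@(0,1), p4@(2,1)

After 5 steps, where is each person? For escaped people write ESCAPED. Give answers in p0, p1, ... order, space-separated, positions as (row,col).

Step 1: p0:(4,4)->(3,4) | p1:(4,2)->(3,2) | p2:(3,0)->(2,0) | p3:(0,1)->(1,1) | p4:(2,1)->(1,1)
Step 2: p0:(3,4)->(2,4) | p1:(3,2)->(2,2) | p2:(2,0)->(1,0) | p3:(1,1)->(1,2) | p4:(1,1)->(1,2)
Step 3: p0:(2,4)->(1,4)->EXIT | p1:(2,2)->(1,2) | p2:(1,0)->(1,1) | p3:(1,2)->(1,3) | p4:(1,2)->(1,3)
Step 4: p0:escaped | p1:(1,2)->(1,3) | p2:(1,1)->(1,2) | p3:(1,3)->(1,4)->EXIT | p4:(1,3)->(1,4)->EXIT
Step 5: p0:escaped | p1:(1,3)->(1,4)->EXIT | p2:(1,2)->(1,3) | p3:escaped | p4:escaped

ESCAPED ESCAPED (1,3) ESCAPED ESCAPED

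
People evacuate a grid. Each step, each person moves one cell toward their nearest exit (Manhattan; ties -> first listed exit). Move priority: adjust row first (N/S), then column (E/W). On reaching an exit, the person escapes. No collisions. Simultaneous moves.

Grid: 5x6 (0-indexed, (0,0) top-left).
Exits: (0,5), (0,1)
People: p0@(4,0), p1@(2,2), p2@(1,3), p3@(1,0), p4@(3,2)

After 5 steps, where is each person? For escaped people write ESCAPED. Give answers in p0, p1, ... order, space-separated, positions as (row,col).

Step 1: p0:(4,0)->(3,0) | p1:(2,2)->(1,2) | p2:(1,3)->(0,3) | p3:(1,0)->(0,0) | p4:(3,2)->(2,2)
Step 2: p0:(3,0)->(2,0) | p1:(1,2)->(0,2) | p2:(0,3)->(0,4) | p3:(0,0)->(0,1)->EXIT | p4:(2,2)->(1,2)
Step 3: p0:(2,0)->(1,0) | p1:(0,2)->(0,1)->EXIT | p2:(0,4)->(0,5)->EXIT | p3:escaped | p4:(1,2)->(0,2)
Step 4: p0:(1,0)->(0,0) | p1:escaped | p2:escaped | p3:escaped | p4:(0,2)->(0,1)->EXIT
Step 5: p0:(0,0)->(0,1)->EXIT | p1:escaped | p2:escaped | p3:escaped | p4:escaped

ESCAPED ESCAPED ESCAPED ESCAPED ESCAPED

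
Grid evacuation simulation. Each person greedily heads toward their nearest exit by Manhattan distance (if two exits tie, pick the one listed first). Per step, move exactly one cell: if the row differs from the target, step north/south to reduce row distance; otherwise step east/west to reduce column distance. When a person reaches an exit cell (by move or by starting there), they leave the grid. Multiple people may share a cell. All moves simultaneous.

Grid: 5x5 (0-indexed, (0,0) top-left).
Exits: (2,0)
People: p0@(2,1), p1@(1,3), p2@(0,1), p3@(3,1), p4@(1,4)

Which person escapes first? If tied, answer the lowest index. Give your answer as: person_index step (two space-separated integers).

Answer: 0 1

Derivation:
Step 1: p0:(2,1)->(2,0)->EXIT | p1:(1,3)->(2,3) | p2:(0,1)->(1,1) | p3:(3,1)->(2,1) | p4:(1,4)->(2,4)
Step 2: p0:escaped | p1:(2,3)->(2,2) | p2:(1,1)->(2,1) | p3:(2,1)->(2,0)->EXIT | p4:(2,4)->(2,3)
Step 3: p0:escaped | p1:(2,2)->(2,1) | p2:(2,1)->(2,0)->EXIT | p3:escaped | p4:(2,3)->(2,2)
Step 4: p0:escaped | p1:(2,1)->(2,0)->EXIT | p2:escaped | p3:escaped | p4:(2,2)->(2,1)
Step 5: p0:escaped | p1:escaped | p2:escaped | p3:escaped | p4:(2,1)->(2,0)->EXIT
Exit steps: [1, 4, 3, 2, 5]
First to escape: p0 at step 1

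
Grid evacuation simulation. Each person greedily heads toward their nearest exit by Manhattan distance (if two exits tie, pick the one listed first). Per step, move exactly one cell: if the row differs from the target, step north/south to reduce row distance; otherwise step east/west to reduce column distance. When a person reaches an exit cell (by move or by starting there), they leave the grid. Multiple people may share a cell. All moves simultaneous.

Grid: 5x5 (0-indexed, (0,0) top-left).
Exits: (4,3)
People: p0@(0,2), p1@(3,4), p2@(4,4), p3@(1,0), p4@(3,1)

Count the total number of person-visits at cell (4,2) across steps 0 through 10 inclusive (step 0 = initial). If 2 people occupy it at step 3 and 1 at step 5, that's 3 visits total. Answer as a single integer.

Answer: 3

Derivation:
Step 0: p0@(0,2) p1@(3,4) p2@(4,4) p3@(1,0) p4@(3,1) -> at (4,2): 0 [-], cum=0
Step 1: p0@(1,2) p1@(4,4) p2@ESC p3@(2,0) p4@(4,1) -> at (4,2): 0 [-], cum=0
Step 2: p0@(2,2) p1@ESC p2@ESC p3@(3,0) p4@(4,2) -> at (4,2): 1 [p4], cum=1
Step 3: p0@(3,2) p1@ESC p2@ESC p3@(4,0) p4@ESC -> at (4,2): 0 [-], cum=1
Step 4: p0@(4,2) p1@ESC p2@ESC p3@(4,1) p4@ESC -> at (4,2): 1 [p0], cum=2
Step 5: p0@ESC p1@ESC p2@ESC p3@(4,2) p4@ESC -> at (4,2): 1 [p3], cum=3
Step 6: p0@ESC p1@ESC p2@ESC p3@ESC p4@ESC -> at (4,2): 0 [-], cum=3
Total visits = 3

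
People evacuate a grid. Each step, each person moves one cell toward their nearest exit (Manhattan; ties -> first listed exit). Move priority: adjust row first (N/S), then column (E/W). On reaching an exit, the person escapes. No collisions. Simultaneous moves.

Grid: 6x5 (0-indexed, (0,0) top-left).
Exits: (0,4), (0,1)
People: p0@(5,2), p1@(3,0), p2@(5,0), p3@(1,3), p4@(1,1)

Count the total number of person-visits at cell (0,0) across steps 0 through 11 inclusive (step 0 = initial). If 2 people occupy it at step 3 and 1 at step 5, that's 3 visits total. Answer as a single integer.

Step 0: p0@(5,2) p1@(3,0) p2@(5,0) p3@(1,3) p4@(1,1) -> at (0,0): 0 [-], cum=0
Step 1: p0@(4,2) p1@(2,0) p2@(4,0) p3@(0,3) p4@ESC -> at (0,0): 0 [-], cum=0
Step 2: p0@(3,2) p1@(1,0) p2@(3,0) p3@ESC p4@ESC -> at (0,0): 0 [-], cum=0
Step 3: p0@(2,2) p1@(0,0) p2@(2,0) p3@ESC p4@ESC -> at (0,0): 1 [p1], cum=1
Step 4: p0@(1,2) p1@ESC p2@(1,0) p3@ESC p4@ESC -> at (0,0): 0 [-], cum=1
Step 5: p0@(0,2) p1@ESC p2@(0,0) p3@ESC p4@ESC -> at (0,0): 1 [p2], cum=2
Step 6: p0@ESC p1@ESC p2@ESC p3@ESC p4@ESC -> at (0,0): 0 [-], cum=2
Total visits = 2

Answer: 2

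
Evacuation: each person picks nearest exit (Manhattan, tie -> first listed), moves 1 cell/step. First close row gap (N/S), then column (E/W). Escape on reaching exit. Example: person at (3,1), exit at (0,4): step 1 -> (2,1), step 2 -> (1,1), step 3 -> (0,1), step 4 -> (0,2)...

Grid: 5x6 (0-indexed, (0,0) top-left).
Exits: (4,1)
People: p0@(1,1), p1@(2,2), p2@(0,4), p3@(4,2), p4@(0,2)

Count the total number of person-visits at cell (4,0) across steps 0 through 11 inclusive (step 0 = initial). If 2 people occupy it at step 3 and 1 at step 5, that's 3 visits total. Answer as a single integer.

Step 0: p0@(1,1) p1@(2,2) p2@(0,4) p3@(4,2) p4@(0,2) -> at (4,0): 0 [-], cum=0
Step 1: p0@(2,1) p1@(3,2) p2@(1,4) p3@ESC p4@(1,2) -> at (4,0): 0 [-], cum=0
Step 2: p0@(3,1) p1@(4,2) p2@(2,4) p3@ESC p4@(2,2) -> at (4,0): 0 [-], cum=0
Step 3: p0@ESC p1@ESC p2@(3,4) p3@ESC p4@(3,2) -> at (4,0): 0 [-], cum=0
Step 4: p0@ESC p1@ESC p2@(4,4) p3@ESC p4@(4,2) -> at (4,0): 0 [-], cum=0
Step 5: p0@ESC p1@ESC p2@(4,3) p3@ESC p4@ESC -> at (4,0): 0 [-], cum=0
Step 6: p0@ESC p1@ESC p2@(4,2) p3@ESC p4@ESC -> at (4,0): 0 [-], cum=0
Step 7: p0@ESC p1@ESC p2@ESC p3@ESC p4@ESC -> at (4,0): 0 [-], cum=0
Total visits = 0

Answer: 0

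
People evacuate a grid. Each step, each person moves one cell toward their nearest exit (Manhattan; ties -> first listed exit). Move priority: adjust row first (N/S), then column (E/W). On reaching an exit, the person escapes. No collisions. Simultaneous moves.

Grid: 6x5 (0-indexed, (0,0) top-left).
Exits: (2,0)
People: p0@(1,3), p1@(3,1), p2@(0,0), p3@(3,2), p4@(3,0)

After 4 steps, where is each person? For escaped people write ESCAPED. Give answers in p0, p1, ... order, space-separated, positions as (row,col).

Step 1: p0:(1,3)->(2,3) | p1:(3,1)->(2,1) | p2:(0,0)->(1,0) | p3:(3,2)->(2,2) | p4:(3,0)->(2,0)->EXIT
Step 2: p0:(2,3)->(2,2) | p1:(2,1)->(2,0)->EXIT | p2:(1,0)->(2,0)->EXIT | p3:(2,2)->(2,1) | p4:escaped
Step 3: p0:(2,2)->(2,1) | p1:escaped | p2:escaped | p3:(2,1)->(2,0)->EXIT | p4:escaped
Step 4: p0:(2,1)->(2,0)->EXIT | p1:escaped | p2:escaped | p3:escaped | p4:escaped

ESCAPED ESCAPED ESCAPED ESCAPED ESCAPED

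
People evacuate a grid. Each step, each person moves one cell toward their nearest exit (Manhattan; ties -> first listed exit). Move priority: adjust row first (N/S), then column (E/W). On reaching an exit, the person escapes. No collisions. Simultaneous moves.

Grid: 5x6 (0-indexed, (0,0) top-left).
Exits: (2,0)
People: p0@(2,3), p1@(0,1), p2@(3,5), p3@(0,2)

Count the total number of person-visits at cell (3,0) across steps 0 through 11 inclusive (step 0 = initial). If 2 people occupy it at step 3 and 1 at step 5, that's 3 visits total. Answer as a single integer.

Answer: 0

Derivation:
Step 0: p0@(2,3) p1@(0,1) p2@(3,5) p3@(0,2) -> at (3,0): 0 [-], cum=0
Step 1: p0@(2,2) p1@(1,1) p2@(2,5) p3@(1,2) -> at (3,0): 0 [-], cum=0
Step 2: p0@(2,1) p1@(2,1) p2@(2,4) p3@(2,2) -> at (3,0): 0 [-], cum=0
Step 3: p0@ESC p1@ESC p2@(2,3) p3@(2,1) -> at (3,0): 0 [-], cum=0
Step 4: p0@ESC p1@ESC p2@(2,2) p3@ESC -> at (3,0): 0 [-], cum=0
Step 5: p0@ESC p1@ESC p2@(2,1) p3@ESC -> at (3,0): 0 [-], cum=0
Step 6: p0@ESC p1@ESC p2@ESC p3@ESC -> at (3,0): 0 [-], cum=0
Total visits = 0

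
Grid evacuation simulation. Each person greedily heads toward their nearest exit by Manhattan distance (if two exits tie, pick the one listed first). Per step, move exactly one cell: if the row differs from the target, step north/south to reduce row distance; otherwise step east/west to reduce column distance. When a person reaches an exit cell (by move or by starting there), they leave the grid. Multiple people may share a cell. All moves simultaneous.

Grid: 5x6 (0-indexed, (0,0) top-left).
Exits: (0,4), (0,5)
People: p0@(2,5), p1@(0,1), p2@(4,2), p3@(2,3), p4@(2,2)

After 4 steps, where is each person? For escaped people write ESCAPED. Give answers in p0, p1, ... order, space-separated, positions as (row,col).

Step 1: p0:(2,5)->(1,5) | p1:(0,1)->(0,2) | p2:(4,2)->(3,2) | p3:(2,3)->(1,3) | p4:(2,2)->(1,2)
Step 2: p0:(1,5)->(0,5)->EXIT | p1:(0,2)->(0,3) | p2:(3,2)->(2,2) | p3:(1,3)->(0,3) | p4:(1,2)->(0,2)
Step 3: p0:escaped | p1:(0,3)->(0,4)->EXIT | p2:(2,2)->(1,2) | p3:(0,3)->(0,4)->EXIT | p4:(0,2)->(0,3)
Step 4: p0:escaped | p1:escaped | p2:(1,2)->(0,2) | p3:escaped | p4:(0,3)->(0,4)->EXIT

ESCAPED ESCAPED (0,2) ESCAPED ESCAPED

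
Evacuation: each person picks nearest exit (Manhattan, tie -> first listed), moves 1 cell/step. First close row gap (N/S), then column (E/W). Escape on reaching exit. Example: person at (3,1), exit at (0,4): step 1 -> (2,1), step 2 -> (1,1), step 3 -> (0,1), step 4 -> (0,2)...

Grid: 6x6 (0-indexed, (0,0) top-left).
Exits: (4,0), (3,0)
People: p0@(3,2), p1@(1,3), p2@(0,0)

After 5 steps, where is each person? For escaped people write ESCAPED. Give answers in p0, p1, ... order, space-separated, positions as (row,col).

Step 1: p0:(3,2)->(3,1) | p1:(1,3)->(2,3) | p2:(0,0)->(1,0)
Step 2: p0:(3,1)->(3,0)->EXIT | p1:(2,3)->(3,3) | p2:(1,0)->(2,0)
Step 3: p0:escaped | p1:(3,3)->(3,2) | p2:(2,0)->(3,0)->EXIT
Step 4: p0:escaped | p1:(3,2)->(3,1) | p2:escaped
Step 5: p0:escaped | p1:(3,1)->(3,0)->EXIT | p2:escaped

ESCAPED ESCAPED ESCAPED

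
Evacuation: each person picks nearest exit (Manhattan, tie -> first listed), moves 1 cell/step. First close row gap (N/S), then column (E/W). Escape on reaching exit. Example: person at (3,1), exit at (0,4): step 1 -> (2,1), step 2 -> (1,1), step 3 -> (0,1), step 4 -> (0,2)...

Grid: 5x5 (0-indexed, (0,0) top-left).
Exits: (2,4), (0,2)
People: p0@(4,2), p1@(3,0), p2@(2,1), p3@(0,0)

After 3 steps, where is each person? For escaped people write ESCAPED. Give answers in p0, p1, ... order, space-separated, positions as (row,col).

Step 1: p0:(4,2)->(3,2) | p1:(3,0)->(2,0) | p2:(2,1)->(2,2) | p3:(0,0)->(0,1)
Step 2: p0:(3,2)->(2,2) | p1:(2,0)->(2,1) | p2:(2,2)->(2,3) | p3:(0,1)->(0,2)->EXIT
Step 3: p0:(2,2)->(2,3) | p1:(2,1)->(2,2) | p2:(2,3)->(2,4)->EXIT | p3:escaped

(2,3) (2,2) ESCAPED ESCAPED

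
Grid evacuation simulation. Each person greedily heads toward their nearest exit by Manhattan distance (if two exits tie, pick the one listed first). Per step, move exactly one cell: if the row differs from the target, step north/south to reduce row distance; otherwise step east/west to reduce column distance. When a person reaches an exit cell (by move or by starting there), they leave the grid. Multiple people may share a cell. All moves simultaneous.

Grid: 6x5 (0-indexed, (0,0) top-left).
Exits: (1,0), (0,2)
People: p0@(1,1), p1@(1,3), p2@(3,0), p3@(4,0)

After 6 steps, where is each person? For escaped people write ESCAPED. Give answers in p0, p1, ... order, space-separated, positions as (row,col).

Step 1: p0:(1,1)->(1,0)->EXIT | p1:(1,3)->(0,3) | p2:(3,0)->(2,0) | p3:(4,0)->(3,0)
Step 2: p0:escaped | p1:(0,3)->(0,2)->EXIT | p2:(2,0)->(1,0)->EXIT | p3:(3,0)->(2,0)
Step 3: p0:escaped | p1:escaped | p2:escaped | p3:(2,0)->(1,0)->EXIT

ESCAPED ESCAPED ESCAPED ESCAPED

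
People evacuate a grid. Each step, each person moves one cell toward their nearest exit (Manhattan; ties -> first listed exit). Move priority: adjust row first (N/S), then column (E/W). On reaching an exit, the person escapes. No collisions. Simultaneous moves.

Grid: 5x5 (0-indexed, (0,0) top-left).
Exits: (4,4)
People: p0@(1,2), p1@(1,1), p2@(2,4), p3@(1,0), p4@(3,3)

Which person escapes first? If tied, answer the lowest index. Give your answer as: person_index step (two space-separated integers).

Answer: 2 2

Derivation:
Step 1: p0:(1,2)->(2,2) | p1:(1,1)->(2,1) | p2:(2,4)->(3,4) | p3:(1,0)->(2,0) | p4:(3,3)->(4,3)
Step 2: p0:(2,2)->(3,2) | p1:(2,1)->(3,1) | p2:(3,4)->(4,4)->EXIT | p3:(2,0)->(3,0) | p4:(4,3)->(4,4)->EXIT
Step 3: p0:(3,2)->(4,2) | p1:(3,1)->(4,1) | p2:escaped | p3:(3,0)->(4,0) | p4:escaped
Step 4: p0:(4,2)->(4,3) | p1:(4,1)->(4,2) | p2:escaped | p3:(4,0)->(4,1) | p4:escaped
Step 5: p0:(4,3)->(4,4)->EXIT | p1:(4,2)->(4,3) | p2:escaped | p3:(4,1)->(4,2) | p4:escaped
Step 6: p0:escaped | p1:(4,3)->(4,4)->EXIT | p2:escaped | p3:(4,2)->(4,3) | p4:escaped
Step 7: p0:escaped | p1:escaped | p2:escaped | p3:(4,3)->(4,4)->EXIT | p4:escaped
Exit steps: [5, 6, 2, 7, 2]
First to escape: p2 at step 2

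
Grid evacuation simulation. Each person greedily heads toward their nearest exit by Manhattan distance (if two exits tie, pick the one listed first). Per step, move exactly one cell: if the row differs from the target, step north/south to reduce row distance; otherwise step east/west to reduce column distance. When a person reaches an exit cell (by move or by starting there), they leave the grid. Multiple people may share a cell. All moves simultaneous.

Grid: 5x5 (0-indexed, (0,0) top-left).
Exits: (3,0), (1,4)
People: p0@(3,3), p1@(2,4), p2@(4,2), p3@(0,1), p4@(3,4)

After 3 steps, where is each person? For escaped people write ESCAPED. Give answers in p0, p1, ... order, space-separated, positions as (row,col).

Step 1: p0:(3,3)->(3,2) | p1:(2,4)->(1,4)->EXIT | p2:(4,2)->(3,2) | p3:(0,1)->(1,1) | p4:(3,4)->(2,4)
Step 2: p0:(3,2)->(3,1) | p1:escaped | p2:(3,2)->(3,1) | p3:(1,1)->(2,1) | p4:(2,4)->(1,4)->EXIT
Step 3: p0:(3,1)->(3,0)->EXIT | p1:escaped | p2:(3,1)->(3,0)->EXIT | p3:(2,1)->(3,1) | p4:escaped

ESCAPED ESCAPED ESCAPED (3,1) ESCAPED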